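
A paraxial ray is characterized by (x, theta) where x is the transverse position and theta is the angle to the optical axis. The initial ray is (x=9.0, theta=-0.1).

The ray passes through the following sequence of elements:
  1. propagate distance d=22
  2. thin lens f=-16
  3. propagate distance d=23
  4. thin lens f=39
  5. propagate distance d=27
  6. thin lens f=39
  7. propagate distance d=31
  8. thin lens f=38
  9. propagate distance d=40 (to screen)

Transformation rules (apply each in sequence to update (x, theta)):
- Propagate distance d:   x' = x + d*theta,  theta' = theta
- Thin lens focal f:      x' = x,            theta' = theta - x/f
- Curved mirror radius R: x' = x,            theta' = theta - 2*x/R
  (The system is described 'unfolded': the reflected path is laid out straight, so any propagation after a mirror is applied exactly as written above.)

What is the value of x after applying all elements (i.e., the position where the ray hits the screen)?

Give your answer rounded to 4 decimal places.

Initial: x=9.0000 theta=-0.1000
After 1 (propagate distance d=22): x=6.8000 theta=-0.1000
After 2 (thin lens f=-16): x=6.8000 theta=0.3250
After 3 (propagate distance d=23): x=14.2750 theta=0.3250
After 4 (thin lens f=39): x=14.2750 theta=-8/195 (≈-0.0410)
After 5 (propagate distance d=27): x=6847/520 (≈13.1673) theta=-8/195 (≈-0.0410)
After 6 (thin lens f=39): x=6847/520 (≈13.1673) theta=-7679/20280 (≈-0.3786)
After 7 (propagate distance d=31): x=3623/2535 (≈1.4292) theta=-7679/20280 (≈-0.3786)
After 8 (thin lens f=38): x=3623/2535 (≈1.4292) theta=-160393/385320 (≈-0.4163)
After 9 (propagate distance d=40 (to screen)): x=-244376/16055 (≈-15.2212) theta=-160393/385320 (≈-0.4163)
Rounded to 4 decimal places: x = -15.2212

Answer: -15.2212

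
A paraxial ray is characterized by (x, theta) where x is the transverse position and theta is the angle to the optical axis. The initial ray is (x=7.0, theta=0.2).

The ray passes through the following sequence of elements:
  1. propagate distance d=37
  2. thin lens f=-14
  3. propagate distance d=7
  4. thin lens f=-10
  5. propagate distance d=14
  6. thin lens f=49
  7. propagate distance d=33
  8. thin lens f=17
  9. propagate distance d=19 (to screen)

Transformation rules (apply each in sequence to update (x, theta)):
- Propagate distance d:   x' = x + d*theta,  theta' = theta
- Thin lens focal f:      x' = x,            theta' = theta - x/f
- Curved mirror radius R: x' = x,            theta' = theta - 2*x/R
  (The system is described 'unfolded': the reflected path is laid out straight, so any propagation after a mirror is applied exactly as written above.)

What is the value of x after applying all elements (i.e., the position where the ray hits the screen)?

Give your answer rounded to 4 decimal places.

Initial: x=7.0000 theta=0.2000
After 1 (propagate distance d=37): x=14.4000 theta=0.2000
After 2 (thin lens f=-14): x=14.4000 theta=43/35 (≈1.2286)
After 3 (propagate distance d=7): x=23.0000 theta=43/35 (≈1.2286)
After 4 (thin lens f=-10): x=23.0000 theta=247/70 (≈3.5286)
After 5 (propagate distance d=14): x=72.4000 theta=247/70 (≈3.5286)
After 6 (thin lens f=49): x=72.4000 theta=201/98 (≈2.0510)
After 7 (propagate distance d=33): x=68641/490 (≈140.0837) theta=201/98 (≈2.0510)
After 8 (thin lens f=17): x=68641/490 (≈140.0837) theta=-25778/4165 (≈-6.1892)
After 9 (propagate distance d=19 (to screen)): x=187333/8330 (≈22.4890) theta=-25778/4165 (≈-6.1892)
Rounded to 4 decimal places: x = 22.4890

Answer: 22.4890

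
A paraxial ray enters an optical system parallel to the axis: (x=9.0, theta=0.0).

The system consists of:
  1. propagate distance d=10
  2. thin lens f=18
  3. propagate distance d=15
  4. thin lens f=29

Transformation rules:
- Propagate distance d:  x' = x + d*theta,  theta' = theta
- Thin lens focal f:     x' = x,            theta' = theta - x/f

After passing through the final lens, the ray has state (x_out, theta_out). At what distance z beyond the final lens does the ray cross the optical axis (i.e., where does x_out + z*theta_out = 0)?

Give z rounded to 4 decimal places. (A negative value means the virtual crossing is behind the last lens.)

Initial: x=9.0000 theta=0.0000
After 1 (propagate distance d=10): x=9.0000 theta=0.0000
After 2 (thin lens f=18): x=9.0000 theta=-0.5000
After 3 (propagate distance d=15): x=1.5000 theta=-0.5000
After 4 (thin lens f=29): x=1.5000 theta=-16/29 (≈-0.5517)
z_focus = -x_out/theta_out = -(1.5000)/(-16/29) = 87/32 ≈ 2.7188
Rounded to 4 decimal places: z = 2.7188

Answer: 2.7188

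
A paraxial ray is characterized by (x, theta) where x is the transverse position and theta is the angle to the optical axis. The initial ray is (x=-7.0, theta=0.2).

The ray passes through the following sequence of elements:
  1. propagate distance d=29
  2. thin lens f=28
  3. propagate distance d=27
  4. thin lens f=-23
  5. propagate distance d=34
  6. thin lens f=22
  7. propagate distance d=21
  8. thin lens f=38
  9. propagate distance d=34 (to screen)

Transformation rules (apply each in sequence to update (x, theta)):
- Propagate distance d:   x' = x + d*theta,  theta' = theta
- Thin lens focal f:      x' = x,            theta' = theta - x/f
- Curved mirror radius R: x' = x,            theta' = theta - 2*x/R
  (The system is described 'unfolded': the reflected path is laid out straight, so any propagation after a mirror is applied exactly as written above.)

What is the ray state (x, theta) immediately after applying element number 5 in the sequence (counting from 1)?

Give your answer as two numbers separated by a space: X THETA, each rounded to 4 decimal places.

Answer: 21.5335 0.4758

Derivation:
Initial: x=-7.0000 theta=0.2000
After 1 (propagate distance d=29): x=-1.2000 theta=0.2000
After 2 (thin lens f=28): x=-1.2000 theta=17/70 (≈0.2429)
After 3 (propagate distance d=27): x=75/14 (≈5.3571) theta=17/70 (≈0.2429)
After 4 (thin lens f=-23): x=75/14 (≈5.3571) theta=383/805 (≈0.4758)
After 5 (propagate distance d=34): x=34669/1610 (≈21.5335) theta=383/805 (≈0.4758)
Rounded to 4 decimal places: x = 21.5335, theta = 0.4758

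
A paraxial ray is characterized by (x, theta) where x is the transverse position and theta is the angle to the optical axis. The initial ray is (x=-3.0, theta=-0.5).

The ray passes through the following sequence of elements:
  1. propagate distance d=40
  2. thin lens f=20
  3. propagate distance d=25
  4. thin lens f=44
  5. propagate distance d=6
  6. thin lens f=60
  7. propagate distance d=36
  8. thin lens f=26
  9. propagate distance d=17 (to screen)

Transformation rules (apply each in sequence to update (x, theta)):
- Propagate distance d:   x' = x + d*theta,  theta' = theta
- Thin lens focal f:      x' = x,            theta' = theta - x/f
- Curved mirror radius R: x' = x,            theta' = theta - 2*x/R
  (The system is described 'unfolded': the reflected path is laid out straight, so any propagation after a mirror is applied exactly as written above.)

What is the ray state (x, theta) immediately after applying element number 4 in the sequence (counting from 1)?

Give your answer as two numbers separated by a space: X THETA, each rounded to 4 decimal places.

Answer: -6.7500 0.8034

Derivation:
Initial: x=-3.0000 theta=-0.5000
After 1 (propagate distance d=40): x=-23.0000 theta=-0.5000
After 2 (thin lens f=20): x=-23.0000 theta=0.6500
After 3 (propagate distance d=25): x=-6.7500 theta=0.6500
After 4 (thin lens f=44): x=-6.7500 theta=707/880 (≈0.8034)
Rounded to 4 decimal places: x = -6.7500, theta = 0.8034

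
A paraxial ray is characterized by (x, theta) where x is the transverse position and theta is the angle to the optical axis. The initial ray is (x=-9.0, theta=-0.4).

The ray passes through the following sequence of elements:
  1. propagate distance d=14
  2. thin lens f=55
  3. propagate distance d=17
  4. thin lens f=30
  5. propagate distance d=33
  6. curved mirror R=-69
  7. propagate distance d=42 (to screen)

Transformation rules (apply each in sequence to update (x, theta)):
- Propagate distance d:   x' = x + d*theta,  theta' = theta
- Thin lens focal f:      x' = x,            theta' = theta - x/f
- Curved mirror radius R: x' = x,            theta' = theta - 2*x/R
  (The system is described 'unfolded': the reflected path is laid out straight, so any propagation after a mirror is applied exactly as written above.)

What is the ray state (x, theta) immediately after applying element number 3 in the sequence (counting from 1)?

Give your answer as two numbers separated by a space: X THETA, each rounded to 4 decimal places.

Initial: x=-9.0000 theta=-0.4000
After 1 (propagate distance d=14): x=-14.6000 theta=-0.4000
After 2 (thin lens f=55): x=-14.6000 theta=-37/275 (≈-0.1345)
After 3 (propagate distance d=17): x=-4644/275 (≈-16.8873) theta=-37/275 (≈-0.1345)
Rounded to 4 decimal places: x = -16.8873, theta = -0.1345

Answer: -16.8873 -0.1345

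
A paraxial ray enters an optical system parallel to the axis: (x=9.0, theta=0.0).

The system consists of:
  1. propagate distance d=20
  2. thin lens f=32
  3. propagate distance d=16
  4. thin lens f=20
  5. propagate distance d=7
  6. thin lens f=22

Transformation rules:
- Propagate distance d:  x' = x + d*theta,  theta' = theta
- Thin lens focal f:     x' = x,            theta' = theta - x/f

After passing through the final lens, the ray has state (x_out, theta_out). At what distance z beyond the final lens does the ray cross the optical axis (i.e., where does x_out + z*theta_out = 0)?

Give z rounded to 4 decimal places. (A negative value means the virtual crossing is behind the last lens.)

Answer: 1.7395

Derivation:
Initial: x=9.0000 theta=0.0000
After 1 (propagate distance d=20): x=9.0000 theta=0.0000
After 2 (thin lens f=32): x=9.0000 theta=-9/32 (≈-0.2813)
After 3 (propagate distance d=16): x=4.5000 theta=-9/32 (≈-0.2813)
After 4 (thin lens f=20): x=4.5000 theta=-81/160 (≈-0.5063)
After 5 (propagate distance d=7): x=153/160 (≈0.9563) theta=-81/160 (≈-0.5063)
After 6 (thin lens f=22): x=153/160 (≈0.9563) theta=-387/704 (≈-0.5497)
z_focus = -x_out/theta_out = -(153/160)/(-387/704) = 374/215 ≈ 1.7395
Rounded to 4 decimal places: z = 1.7395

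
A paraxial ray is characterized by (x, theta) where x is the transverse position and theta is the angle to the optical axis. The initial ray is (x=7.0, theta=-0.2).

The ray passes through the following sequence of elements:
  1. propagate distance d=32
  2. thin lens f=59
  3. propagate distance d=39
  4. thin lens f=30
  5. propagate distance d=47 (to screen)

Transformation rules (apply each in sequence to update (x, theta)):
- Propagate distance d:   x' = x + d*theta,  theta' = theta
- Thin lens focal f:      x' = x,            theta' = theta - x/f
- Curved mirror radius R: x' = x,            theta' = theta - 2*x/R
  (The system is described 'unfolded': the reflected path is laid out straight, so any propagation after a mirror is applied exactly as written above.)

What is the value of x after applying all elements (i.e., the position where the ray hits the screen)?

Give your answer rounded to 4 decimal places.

Initial: x=7.0000 theta=-0.2000
After 1 (propagate distance d=32): x=0.6000 theta=-0.2000
After 2 (thin lens f=59): x=0.6000 theta=-62/295 (≈-0.2102)
After 3 (propagate distance d=39): x=-2241/295 (≈-7.5966) theta=-62/295 (≈-0.2102)
After 4 (thin lens f=30): x=-2241/295 (≈-7.5966) theta=127/2950 (≈0.0431)
After 5 (propagate distance d=47 (to screen)): x=-16441/2950 (≈-5.5732) theta=127/2950 (≈0.0431)
Rounded to 4 decimal places: x = -5.5732

Answer: -5.5732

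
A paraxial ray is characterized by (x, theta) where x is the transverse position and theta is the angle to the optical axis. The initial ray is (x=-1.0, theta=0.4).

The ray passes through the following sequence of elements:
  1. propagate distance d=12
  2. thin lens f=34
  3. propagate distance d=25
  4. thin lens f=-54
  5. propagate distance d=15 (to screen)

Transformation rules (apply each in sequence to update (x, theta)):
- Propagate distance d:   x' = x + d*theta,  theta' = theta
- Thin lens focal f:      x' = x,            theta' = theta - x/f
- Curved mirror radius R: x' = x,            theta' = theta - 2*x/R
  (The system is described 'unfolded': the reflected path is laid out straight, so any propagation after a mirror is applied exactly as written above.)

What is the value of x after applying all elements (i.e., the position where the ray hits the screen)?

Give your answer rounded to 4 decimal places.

Answer: 18.3866

Derivation:
Initial: x=-1.0000 theta=0.4000
After 1 (propagate distance d=12): x=3.8000 theta=0.4000
After 2 (thin lens f=34): x=3.8000 theta=49/170 (≈0.2882)
After 3 (propagate distance d=25): x=1871/170 (≈11.0059) theta=49/170 (≈0.2882)
After 4 (thin lens f=-54): x=1871/170 (≈11.0059) theta=4517/9180 (≈0.4920)
After 5 (propagate distance d=15 (to screen)): x=56263/3060 (≈18.3866) theta=4517/9180 (≈0.4920)
Rounded to 4 decimal places: x = 18.3866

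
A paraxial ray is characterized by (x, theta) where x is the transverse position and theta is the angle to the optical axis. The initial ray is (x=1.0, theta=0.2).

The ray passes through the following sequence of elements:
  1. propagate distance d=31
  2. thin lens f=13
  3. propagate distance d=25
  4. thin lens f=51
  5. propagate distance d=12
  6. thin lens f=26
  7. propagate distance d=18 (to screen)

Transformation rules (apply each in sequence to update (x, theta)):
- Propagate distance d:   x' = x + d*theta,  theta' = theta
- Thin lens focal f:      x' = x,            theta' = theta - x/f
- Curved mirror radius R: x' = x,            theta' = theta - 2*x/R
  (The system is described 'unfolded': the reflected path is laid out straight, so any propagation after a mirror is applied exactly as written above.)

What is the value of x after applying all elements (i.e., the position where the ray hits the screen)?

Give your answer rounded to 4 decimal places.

Initial: x=1.0000 theta=0.2000
After 1 (propagate distance d=31): x=7.2000 theta=0.2000
After 2 (thin lens f=13): x=7.2000 theta=-23/65 (≈-0.3538)
After 3 (propagate distance d=25): x=-107/65 (≈-1.6462) theta=-23/65 (≈-0.3538)
After 4 (thin lens f=51): x=-107/65 (≈-1.6462) theta=-82/255 (≈-0.3216)
After 5 (propagate distance d=12): x=-6083/1105 (≈-5.5050) theta=-82/255 (≈-0.3216)
After 6 (thin lens f=26): x=-6083/1105 (≈-5.5050) theta=-9467/86190 (≈-0.1098)
After 7 (propagate distance d=18 (to screen)): x=-21496/2873 (≈-7.4821) theta=-9467/86190 (≈-0.1098)
Rounded to 4 decimal places: x = -7.4821

Answer: -7.4821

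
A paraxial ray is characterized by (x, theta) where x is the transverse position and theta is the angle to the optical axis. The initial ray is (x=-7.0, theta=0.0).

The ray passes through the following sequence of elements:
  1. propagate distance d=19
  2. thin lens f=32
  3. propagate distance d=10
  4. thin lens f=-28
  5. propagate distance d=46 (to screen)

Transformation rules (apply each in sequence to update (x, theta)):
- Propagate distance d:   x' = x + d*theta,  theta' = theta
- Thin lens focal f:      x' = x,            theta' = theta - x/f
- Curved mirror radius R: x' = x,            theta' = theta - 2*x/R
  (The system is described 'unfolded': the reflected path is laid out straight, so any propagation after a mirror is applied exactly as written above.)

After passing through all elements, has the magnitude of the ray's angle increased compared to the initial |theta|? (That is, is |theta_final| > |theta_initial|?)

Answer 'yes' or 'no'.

Answer: yes

Derivation:
Initial: x=-7.0000 theta=0.0000
After 1 (propagate distance d=19): x=-7.0000 theta=0.0000
After 2 (thin lens f=32): x=-7.0000 theta=7/32 (≈0.2188)
After 3 (propagate distance d=10): x=-4.8125 theta=7/32 (≈0.2188)
After 4 (thin lens f=-28): x=-4.8125 theta=3/64 (≈0.0469)
After 5 (propagate distance d=46 (to screen)): x=-85/32 (≈-2.6563) theta=3/64 (≈0.0469)
|theta_initial|=0.0000 |theta_final|=3/64 (≈0.0469) -> increased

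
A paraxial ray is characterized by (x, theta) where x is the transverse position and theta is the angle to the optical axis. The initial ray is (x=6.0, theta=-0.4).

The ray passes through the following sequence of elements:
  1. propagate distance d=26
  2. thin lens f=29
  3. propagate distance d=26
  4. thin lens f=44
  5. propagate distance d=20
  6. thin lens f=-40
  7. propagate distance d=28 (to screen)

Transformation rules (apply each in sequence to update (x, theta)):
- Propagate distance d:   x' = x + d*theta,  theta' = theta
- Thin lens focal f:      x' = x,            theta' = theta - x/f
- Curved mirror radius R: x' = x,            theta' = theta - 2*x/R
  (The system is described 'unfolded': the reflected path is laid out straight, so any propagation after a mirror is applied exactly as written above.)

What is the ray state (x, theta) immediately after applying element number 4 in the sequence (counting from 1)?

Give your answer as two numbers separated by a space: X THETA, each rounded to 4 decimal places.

Initial: x=6.0000 theta=-0.4000
After 1 (propagate distance d=26): x=-4.4000 theta=-0.4000
After 2 (thin lens f=29): x=-4.4000 theta=-36/145 (≈-0.2483)
After 3 (propagate distance d=26): x=-1574/145 (≈-10.8552) theta=-36/145 (≈-0.2483)
After 4 (thin lens f=44): x=-1574/145 (≈-10.8552) theta=-1/638 (≈-0.0016)
Rounded to 4 decimal places: x = -10.8552, theta = -0.0016

Answer: -10.8552 -0.0016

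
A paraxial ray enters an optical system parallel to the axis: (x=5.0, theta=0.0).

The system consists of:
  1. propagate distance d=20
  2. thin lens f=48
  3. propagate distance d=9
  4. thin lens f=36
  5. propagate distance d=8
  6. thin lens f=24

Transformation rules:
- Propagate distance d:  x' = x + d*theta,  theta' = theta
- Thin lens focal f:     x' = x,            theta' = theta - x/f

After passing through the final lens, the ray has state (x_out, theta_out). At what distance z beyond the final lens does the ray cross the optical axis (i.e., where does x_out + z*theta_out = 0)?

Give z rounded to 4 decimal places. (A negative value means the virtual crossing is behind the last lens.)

Answer: 7.4101

Derivation:
Initial: x=5.0000 theta=0.0000
After 1 (propagate distance d=20): x=5.0000 theta=0.0000
After 2 (thin lens f=48): x=5.0000 theta=-5/48 (≈-0.1042)
After 3 (propagate distance d=9): x=4.0625 theta=-5/48 (≈-0.1042)
After 4 (thin lens f=36): x=4.0625 theta=-125/576 (≈-0.2170)
After 5 (propagate distance d=8): x=335/144 (≈2.3264) theta=-125/576 (≈-0.2170)
After 6 (thin lens f=24): x=335/144 (≈2.3264) theta=-1085/3456 (≈-0.3139)
z_focus = -x_out/theta_out = -(335/144)/(-1085/3456) = 1608/217 ≈ 7.4101
Rounded to 4 decimal places: z = 7.4101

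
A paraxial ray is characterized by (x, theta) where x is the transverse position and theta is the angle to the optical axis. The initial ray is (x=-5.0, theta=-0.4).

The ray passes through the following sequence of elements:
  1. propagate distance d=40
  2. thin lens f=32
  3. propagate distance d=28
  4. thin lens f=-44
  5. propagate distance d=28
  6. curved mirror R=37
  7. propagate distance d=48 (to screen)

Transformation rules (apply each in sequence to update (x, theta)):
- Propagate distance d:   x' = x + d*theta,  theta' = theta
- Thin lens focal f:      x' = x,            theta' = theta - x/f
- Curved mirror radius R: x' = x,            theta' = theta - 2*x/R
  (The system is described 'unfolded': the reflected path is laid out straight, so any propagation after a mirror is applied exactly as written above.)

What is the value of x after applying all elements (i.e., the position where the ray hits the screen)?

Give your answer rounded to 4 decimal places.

Initial: x=-5.0000 theta=-0.4000
After 1 (propagate distance d=40): x=-21.0000 theta=-0.4000
After 2 (thin lens f=32): x=-21.0000 theta=41/160 (≈0.2563)
After 3 (propagate distance d=28): x=-13.8250 theta=41/160 (≈0.2563)
After 4 (thin lens f=-44): x=-13.8250 theta=-51/880 (≈-0.0580)
After 5 (propagate distance d=28): x=-6797/440 (≈-15.4477) theta=-51/880 (≈-0.0580)
After 6 (curved mirror R=37): x=-6797/440 (≈-15.4477) theta=25301/32560 (≈0.7771)
After 7 (propagate distance d=48 (to screen)): x=71147/3256 (≈21.8510) theta=25301/32560 (≈0.7771)
Rounded to 4 decimal places: x = 21.8510

Answer: 21.8510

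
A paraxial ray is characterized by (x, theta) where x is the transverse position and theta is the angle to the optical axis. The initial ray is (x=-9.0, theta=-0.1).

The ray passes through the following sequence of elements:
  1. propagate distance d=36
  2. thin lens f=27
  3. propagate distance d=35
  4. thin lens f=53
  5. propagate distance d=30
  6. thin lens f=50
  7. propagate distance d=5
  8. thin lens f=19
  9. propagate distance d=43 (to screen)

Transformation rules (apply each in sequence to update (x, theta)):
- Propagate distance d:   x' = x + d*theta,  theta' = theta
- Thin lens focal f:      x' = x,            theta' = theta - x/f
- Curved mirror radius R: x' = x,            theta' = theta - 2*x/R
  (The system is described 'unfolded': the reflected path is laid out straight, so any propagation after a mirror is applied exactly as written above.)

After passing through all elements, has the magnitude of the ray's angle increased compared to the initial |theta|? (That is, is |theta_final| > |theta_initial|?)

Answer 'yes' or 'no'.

Answer: yes

Derivation:
Initial: x=-9.0000 theta=-0.1000
After 1 (propagate distance d=36): x=-12.6000 theta=-0.1000
After 2 (thin lens f=27): x=-12.6000 theta=11/30 (≈0.3667)
After 3 (propagate distance d=35): x=7/30 (≈0.2333) theta=11/30 (≈0.3667)
After 4 (thin lens f=53): x=7/30 (≈0.2333) theta=96/265 (≈0.3623)
After 5 (propagate distance d=30): x=17651/1590 (≈11.1013) theta=96/265 (≈0.3623)
After 6 (thin lens f=50): x=17651/1590 (≈11.1013) theta=11149/79500 (≈0.1402)
After 7 (propagate distance d=5): x=62553/5300 (≈11.8025) theta=11149/79500 (≈0.1402)
After 8 (thin lens f=19): x=62553/5300 (≈11.8025) theta=-181616/377625 (≈-0.4809)
After 9 (propagate distance d=43 (to screen)): x=-13410347/1510500 (≈-8.8781) theta=-181616/377625 (≈-0.4809)
|theta_initial|=0.1000 |theta_final|=181616/377625 (≈0.4809) -> increased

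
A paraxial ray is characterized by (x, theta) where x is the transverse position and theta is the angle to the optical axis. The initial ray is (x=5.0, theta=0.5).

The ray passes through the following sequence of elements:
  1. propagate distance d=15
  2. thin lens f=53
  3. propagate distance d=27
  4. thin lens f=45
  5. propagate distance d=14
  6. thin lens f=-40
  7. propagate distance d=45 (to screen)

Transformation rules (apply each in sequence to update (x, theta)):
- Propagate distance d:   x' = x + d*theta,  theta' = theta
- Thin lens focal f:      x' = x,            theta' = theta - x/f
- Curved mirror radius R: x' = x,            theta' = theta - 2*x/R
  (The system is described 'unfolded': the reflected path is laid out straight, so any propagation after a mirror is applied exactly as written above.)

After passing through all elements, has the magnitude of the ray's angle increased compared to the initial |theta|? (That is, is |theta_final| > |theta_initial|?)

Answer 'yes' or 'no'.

Answer: no

Derivation:
Initial: x=5.0000 theta=0.5000
After 1 (propagate distance d=15): x=12.5000 theta=0.5000
After 2 (thin lens f=53): x=12.5000 theta=14/53 (≈0.2642)
After 3 (propagate distance d=27): x=2081/106 (≈19.6321) theta=14/53 (≈0.2642)
After 4 (thin lens f=45): x=2081/106 (≈19.6321) theta=-821/4770 (≈-0.1721)
After 5 (propagate distance d=14): x=82151/4770 (≈17.2224) theta=-821/4770 (≈-0.1721)
After 6 (thin lens f=-40): x=82151/4770 (≈17.2224) theta=5479/21200 (≈0.2584)
After 7 (propagate distance d=45 (to screen)): x=1101007/38160 (≈28.8524) theta=5479/21200 (≈0.2584)
|theta_initial|=0.5000 |theta_final|=5479/21200 (≈0.2584) -> not increased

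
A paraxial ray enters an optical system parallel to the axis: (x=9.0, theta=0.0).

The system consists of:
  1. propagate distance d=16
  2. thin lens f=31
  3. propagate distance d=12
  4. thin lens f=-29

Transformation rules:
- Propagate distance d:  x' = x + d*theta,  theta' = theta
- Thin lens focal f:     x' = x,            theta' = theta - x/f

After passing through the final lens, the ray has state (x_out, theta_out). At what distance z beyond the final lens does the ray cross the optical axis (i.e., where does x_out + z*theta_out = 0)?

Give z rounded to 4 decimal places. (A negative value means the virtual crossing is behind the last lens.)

Answer: 55.1000

Derivation:
Initial: x=9.0000 theta=0.0000
After 1 (propagate distance d=16): x=9.0000 theta=0.0000
After 2 (thin lens f=31): x=9.0000 theta=-9/31 (≈-0.2903)
After 3 (propagate distance d=12): x=171/31 (≈5.5161) theta=-9/31 (≈-0.2903)
After 4 (thin lens f=-29): x=171/31 (≈5.5161) theta=-90/899 (≈-0.1001)
z_focus = -x_out/theta_out = -(171/31)/(-90/899) = 55.1000
Rounded to 4 decimal places: z = 55.1000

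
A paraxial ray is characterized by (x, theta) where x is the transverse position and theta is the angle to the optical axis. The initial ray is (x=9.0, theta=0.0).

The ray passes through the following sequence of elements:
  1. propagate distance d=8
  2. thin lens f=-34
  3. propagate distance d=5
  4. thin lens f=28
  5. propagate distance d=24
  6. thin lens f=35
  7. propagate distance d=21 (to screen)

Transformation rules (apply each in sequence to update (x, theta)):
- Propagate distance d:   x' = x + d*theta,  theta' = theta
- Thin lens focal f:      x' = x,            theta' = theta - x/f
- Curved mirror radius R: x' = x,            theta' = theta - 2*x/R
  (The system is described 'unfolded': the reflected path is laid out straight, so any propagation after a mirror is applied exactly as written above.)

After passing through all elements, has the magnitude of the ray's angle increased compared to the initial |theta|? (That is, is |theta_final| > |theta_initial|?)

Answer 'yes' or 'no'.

Answer: yes

Derivation:
Initial: x=9.0000 theta=0.0000
After 1 (propagate distance d=8): x=9.0000 theta=0.0000
After 2 (thin lens f=-34): x=9.0000 theta=9/34 (≈0.2647)
After 3 (propagate distance d=5): x=351/34 (≈10.3235) theta=9/34 (≈0.2647)
After 4 (thin lens f=28): x=351/34 (≈10.3235) theta=-99/952 (≈-0.1040)
After 5 (propagate distance d=24): x=1863/238 (≈7.8277) theta=-99/952 (≈-0.1040)
After 6 (thin lens f=35): x=1863/238 (≈7.8277) theta=-10917/33320 (≈-0.3276)
After 7 (propagate distance d=21 (to screen)): x=4509/4760 (≈0.9473) theta=-10917/33320 (≈-0.3276)
|theta_initial|=0.0000 |theta_final|=10917/33320 (≈0.3276) -> increased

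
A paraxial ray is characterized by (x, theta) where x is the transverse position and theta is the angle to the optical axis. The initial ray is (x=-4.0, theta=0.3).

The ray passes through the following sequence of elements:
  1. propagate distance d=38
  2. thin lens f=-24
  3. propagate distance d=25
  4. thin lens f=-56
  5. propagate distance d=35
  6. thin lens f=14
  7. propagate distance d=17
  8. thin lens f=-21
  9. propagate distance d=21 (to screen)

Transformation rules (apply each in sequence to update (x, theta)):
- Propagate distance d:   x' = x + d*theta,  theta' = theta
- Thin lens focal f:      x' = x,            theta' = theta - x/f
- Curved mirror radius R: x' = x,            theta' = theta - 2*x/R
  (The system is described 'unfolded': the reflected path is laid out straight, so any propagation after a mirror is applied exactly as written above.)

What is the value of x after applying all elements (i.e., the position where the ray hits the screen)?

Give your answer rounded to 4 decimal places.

Initial: x=-4.0000 theta=0.3000
After 1 (propagate distance d=38): x=7.4000 theta=0.3000
After 2 (thin lens f=-24): x=7.4000 theta=73/120 (≈0.6083)
After 3 (propagate distance d=25): x=2713/120 (≈22.6083) theta=73/120 (≈0.6083)
After 4 (thin lens f=-56): x=2713/120 (≈22.6083) theta=2267/2240 (≈1.0121)
After 5 (propagate distance d=35): x=55709/960 (≈58.0302) theta=2267/2240 (≈1.0121)
After 6 (thin lens f=14): x=55709/960 (≈58.0302) theta=-42107/13440 (≈-3.1330)
After 7 (propagate distance d=17): x=21369/4480 (≈4.7699) theta=-42107/13440 (≈-3.1330)
After 8 (thin lens f=-21): x=21369/4480 (≈4.7699) theta=-13669/4704 (≈-2.9058)
After 9 (propagate distance d=21 (to screen)): x=-252011/4480 (≈-56.2525) theta=-13669/4704 (≈-2.9058)
Rounded to 4 decimal places: x = -56.2525

Answer: -56.2525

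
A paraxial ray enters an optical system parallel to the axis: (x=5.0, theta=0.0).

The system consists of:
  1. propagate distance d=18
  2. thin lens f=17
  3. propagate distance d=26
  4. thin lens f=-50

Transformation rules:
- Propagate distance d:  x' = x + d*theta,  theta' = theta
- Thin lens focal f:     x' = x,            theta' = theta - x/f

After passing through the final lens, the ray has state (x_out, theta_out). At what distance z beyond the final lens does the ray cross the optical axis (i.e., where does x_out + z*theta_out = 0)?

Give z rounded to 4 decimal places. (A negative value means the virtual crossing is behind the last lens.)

Answer: -7.6271

Derivation:
Initial: x=5.0000 theta=0.0000
After 1 (propagate distance d=18): x=5.0000 theta=0.0000
After 2 (thin lens f=17): x=5.0000 theta=-5/17 (≈-0.2941)
After 3 (propagate distance d=26): x=-45/17 (≈-2.6471) theta=-5/17 (≈-0.2941)
After 4 (thin lens f=-50): x=-45/17 (≈-2.6471) theta=-59/170 (≈-0.3471)
z_focus = -x_out/theta_out = -(-45/17)/(-59/170) = -450/59 ≈ -7.6271
Rounded to 4 decimal places: z = -7.6271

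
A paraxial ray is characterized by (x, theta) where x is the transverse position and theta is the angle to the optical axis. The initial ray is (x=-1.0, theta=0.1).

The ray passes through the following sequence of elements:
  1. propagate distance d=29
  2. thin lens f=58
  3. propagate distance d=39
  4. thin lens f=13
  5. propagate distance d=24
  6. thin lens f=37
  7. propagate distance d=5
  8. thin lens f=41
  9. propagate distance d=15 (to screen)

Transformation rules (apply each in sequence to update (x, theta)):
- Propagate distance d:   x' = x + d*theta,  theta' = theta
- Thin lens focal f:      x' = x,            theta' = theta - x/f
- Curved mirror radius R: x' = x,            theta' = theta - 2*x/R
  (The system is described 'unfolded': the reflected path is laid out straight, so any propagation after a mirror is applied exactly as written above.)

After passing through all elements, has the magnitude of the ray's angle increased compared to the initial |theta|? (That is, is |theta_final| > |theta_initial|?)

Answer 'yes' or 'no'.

Answer: yes

Derivation:
Initial: x=-1.0000 theta=0.1000
After 1 (propagate distance d=29): x=1.9000 theta=0.1000
After 2 (thin lens f=58): x=1.9000 theta=39/580 (≈0.0672)
After 3 (propagate distance d=39): x=2623/580 (≈4.5224) theta=39/580 (≈0.0672)
After 4 (thin lens f=13): x=2623/580 (≈4.5224) theta=-529/1885 (≈-0.2806)
After 5 (propagate distance d=24): x=-3337/1508 (≈-2.2129) theta=-529/1885 (≈-0.2806)
After 6 (thin lens f=37): x=-3337/1508 (≈-2.2129) theta=-4739/21460 (≈-0.2208)
After 7 (propagate distance d=5): x=-46269/13949 (≈-3.3170) theta=-4739/21460 (≈-0.2208)
After 8 (thin lens f=41): x=-46269/13949 (≈-3.3170) theta=-1600507/11438180 (≈-0.1399)
After 9 (propagate distance d=15 (to screen)): x=-953049/175972 (≈-5.4159) theta=-1600507/11438180 (≈-0.1399)
|theta_initial|=0.1000 |theta_final|=1600507/11438180 (≈0.1399) -> increased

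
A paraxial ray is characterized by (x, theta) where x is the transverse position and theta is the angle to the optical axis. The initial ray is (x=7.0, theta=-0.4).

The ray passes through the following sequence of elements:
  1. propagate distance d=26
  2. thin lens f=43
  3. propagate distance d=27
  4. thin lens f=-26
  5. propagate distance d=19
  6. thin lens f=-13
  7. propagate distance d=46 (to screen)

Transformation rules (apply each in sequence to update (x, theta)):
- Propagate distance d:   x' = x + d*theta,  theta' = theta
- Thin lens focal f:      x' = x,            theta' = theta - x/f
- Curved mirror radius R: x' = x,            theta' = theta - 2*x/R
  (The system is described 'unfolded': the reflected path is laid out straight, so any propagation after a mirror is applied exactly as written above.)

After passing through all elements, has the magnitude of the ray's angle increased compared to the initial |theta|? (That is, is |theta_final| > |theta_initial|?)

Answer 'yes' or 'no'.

Initial: x=7.0000 theta=-0.4000
After 1 (propagate distance d=26): x=-3.4000 theta=-0.4000
After 2 (thin lens f=43): x=-3.4000 theta=-69/215 (≈-0.3209)
After 3 (propagate distance d=27): x=-2594/215 (≈-12.0651) theta=-69/215 (≈-0.3209)
After 4 (thin lens f=-26): x=-2594/215 (≈-12.0651) theta=-2194/2795 (≈-0.7850)
After 5 (propagate distance d=19): x=-75408/2795 (≈-26.9796) theta=-2194/2795 (≈-0.7850)
After 6 (thin lens f=-13): x=-75408/2795 (≈-26.9796) theta=-20786/7267 (≈-2.8603)
After 7 (propagate distance d=46 (to screen)): x=-5761084/36335 (≈-158.5547) theta=-20786/7267 (≈-2.8603)
|theta_initial|=0.4000 |theta_final|=20786/7267 (≈2.8603) -> increased

Answer: yes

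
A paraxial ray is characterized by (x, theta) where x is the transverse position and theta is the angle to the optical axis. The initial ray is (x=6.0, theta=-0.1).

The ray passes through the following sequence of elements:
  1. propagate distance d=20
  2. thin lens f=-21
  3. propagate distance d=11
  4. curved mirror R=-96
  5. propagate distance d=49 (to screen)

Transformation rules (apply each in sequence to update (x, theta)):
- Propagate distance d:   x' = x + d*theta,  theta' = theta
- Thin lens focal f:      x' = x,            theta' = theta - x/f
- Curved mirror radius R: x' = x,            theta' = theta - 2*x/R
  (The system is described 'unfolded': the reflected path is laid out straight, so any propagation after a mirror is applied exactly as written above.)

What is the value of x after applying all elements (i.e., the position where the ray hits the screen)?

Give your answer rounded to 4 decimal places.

Answer: 14.5279

Derivation:
Initial: x=6.0000 theta=-0.1000
After 1 (propagate distance d=20): x=4.0000 theta=-0.1000
After 2 (thin lens f=-21): x=4.0000 theta=19/210 (≈0.0905)
After 3 (propagate distance d=11): x=1049/210 (≈4.9952) theta=19/210 (≈0.0905)
After 4 (curved mirror R=-96): x=1049/210 (≈4.9952) theta=1961/10080 (≈0.1945)
After 5 (propagate distance d=49 (to screen)): x=146441/10080 (≈14.5279) theta=1961/10080 (≈0.1945)
Rounded to 4 decimal places: x = 14.5279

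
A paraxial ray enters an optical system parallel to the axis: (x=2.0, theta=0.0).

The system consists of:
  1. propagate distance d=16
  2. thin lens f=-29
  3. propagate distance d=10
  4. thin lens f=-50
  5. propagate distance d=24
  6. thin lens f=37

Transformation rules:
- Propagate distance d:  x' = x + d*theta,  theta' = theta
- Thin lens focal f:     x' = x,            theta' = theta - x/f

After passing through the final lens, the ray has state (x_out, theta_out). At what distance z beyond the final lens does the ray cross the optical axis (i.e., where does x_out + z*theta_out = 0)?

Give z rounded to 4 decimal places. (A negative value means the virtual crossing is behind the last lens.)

Initial: x=2.0000 theta=0.0000
After 1 (propagate distance d=16): x=2.0000 theta=0.0000
After 2 (thin lens f=-29): x=2.0000 theta=2/29 (≈0.0690)
After 3 (propagate distance d=10): x=78/29 (≈2.6897) theta=2/29 (≈0.0690)
After 4 (thin lens f=-50): x=78/29 (≈2.6897) theta=89/725 (≈0.1228)
After 5 (propagate distance d=24): x=4086/725 (≈5.6359) theta=89/725 (≈0.1228)
After 6 (thin lens f=37): x=4086/725 (≈5.6359) theta=-793/26825 (≈-0.0296)
z_focus = -x_out/theta_out = -(4086/725)/(-793/26825) = 151182/793 ≈ 190.6456
Rounded to 4 decimal places: z = 190.6456

Answer: 190.6456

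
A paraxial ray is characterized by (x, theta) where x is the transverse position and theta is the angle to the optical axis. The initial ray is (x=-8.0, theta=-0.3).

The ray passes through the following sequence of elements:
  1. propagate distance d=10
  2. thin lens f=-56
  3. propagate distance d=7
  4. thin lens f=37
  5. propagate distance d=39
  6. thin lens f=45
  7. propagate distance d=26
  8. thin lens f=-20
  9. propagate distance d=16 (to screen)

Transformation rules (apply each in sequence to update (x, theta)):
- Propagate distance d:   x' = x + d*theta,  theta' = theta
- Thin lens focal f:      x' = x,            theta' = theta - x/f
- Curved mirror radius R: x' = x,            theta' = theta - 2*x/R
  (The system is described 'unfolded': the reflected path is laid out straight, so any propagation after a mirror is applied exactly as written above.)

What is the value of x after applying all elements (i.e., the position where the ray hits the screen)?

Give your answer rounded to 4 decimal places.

Initial: x=-8.0000 theta=-0.3000
After 1 (propagate distance d=10): x=-11.0000 theta=-0.3000
After 2 (thin lens f=-56): x=-11.0000 theta=-139/280 (≈-0.4964)
After 3 (propagate distance d=7): x=-14.4750 theta=-139/280 (≈-0.4964)
After 4 (thin lens f=37): x=-14.4750 theta=-109/1036 (≈-0.1052)
After 5 (propagate distance d=39): x=-192471/10360 (≈-18.5783) theta=-109/1036 (≈-0.1052)
After 6 (thin lens f=45): x=-192471/10360 (≈-18.5783) theta=47807/155400 (≈0.3076)
After 7 (propagate distance d=26): x=-234869/22200 (≈-10.5797) theta=47807/155400 (≈0.3076)
After 8 (thin lens f=-20): x=-234869/22200 (≈-10.5797) theta=-687943/3108000 (≈-0.2213)
After 9 (propagate distance d=16 (to screen)): x=-10972187/777000 (≈-14.1212) theta=-687943/3108000 (≈-0.2213)
Rounded to 4 decimal places: x = -14.1212

Answer: -14.1212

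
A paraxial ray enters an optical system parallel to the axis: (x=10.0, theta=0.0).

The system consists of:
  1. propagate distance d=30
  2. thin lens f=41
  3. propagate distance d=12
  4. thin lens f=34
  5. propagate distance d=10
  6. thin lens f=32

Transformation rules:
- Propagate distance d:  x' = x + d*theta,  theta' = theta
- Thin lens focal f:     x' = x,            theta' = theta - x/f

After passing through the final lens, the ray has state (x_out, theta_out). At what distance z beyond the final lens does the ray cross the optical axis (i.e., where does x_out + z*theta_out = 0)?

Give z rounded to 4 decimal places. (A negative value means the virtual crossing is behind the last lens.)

Initial: x=10.0000 theta=0.0000
After 1 (propagate distance d=30): x=10.0000 theta=0.0000
After 2 (thin lens f=41): x=10.0000 theta=-10/41 (≈-0.2439)
After 3 (propagate distance d=12): x=290/41 (≈7.0732) theta=-10/41 (≈-0.2439)
After 4 (thin lens f=34): x=290/41 (≈7.0732) theta=-315/697 (≈-0.4519)
After 5 (propagate distance d=10): x=1780/697 (≈2.5538) theta=-315/697 (≈-0.4519)
After 6 (thin lens f=32): x=1780/697 (≈2.5538) theta=-2965/5576 (≈-0.5317)
z_focus = -x_out/theta_out = -(1780/697)/(-2965/5576) = 2848/593 ≈ 4.8027
Rounded to 4 decimal places: z = 4.8027

Answer: 4.8027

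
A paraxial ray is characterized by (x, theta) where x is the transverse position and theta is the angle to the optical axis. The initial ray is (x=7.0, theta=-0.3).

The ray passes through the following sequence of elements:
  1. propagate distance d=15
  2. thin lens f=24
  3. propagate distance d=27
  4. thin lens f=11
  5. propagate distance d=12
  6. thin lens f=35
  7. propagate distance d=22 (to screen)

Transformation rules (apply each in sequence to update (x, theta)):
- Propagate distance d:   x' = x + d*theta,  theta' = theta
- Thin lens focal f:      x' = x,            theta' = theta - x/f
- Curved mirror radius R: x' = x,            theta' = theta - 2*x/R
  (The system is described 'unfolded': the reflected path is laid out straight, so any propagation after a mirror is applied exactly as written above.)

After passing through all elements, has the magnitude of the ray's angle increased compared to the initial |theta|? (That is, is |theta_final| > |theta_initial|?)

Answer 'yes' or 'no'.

Initial: x=7.0000 theta=-0.3000
After 1 (propagate distance d=15): x=2.5000 theta=-0.3000
After 2 (thin lens f=24): x=2.5000 theta=-97/240 (≈-0.4042)
After 3 (propagate distance d=27): x=-8.4125 theta=-97/240 (≈-0.4042)
After 4 (thin lens f=11): x=-8.4125 theta=119/330 (≈0.3606)
After 5 (propagate distance d=12): x=-719/176 (≈-4.0852) theta=119/330 (≈0.3606)
After 6 (thin lens f=35): x=-719/176 (≈-4.0852) theta=8821/18480 (≈0.4773)
After 7 (propagate distance d=22 (to screen)): x=118567/18480 (≈6.4160) theta=8821/18480 (≈0.4773)
|theta_initial|=0.3000 |theta_final|=8821/18480 (≈0.4773) -> increased

Answer: yes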